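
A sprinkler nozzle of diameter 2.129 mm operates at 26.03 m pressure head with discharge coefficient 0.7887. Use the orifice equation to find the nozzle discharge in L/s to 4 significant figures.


Approach: apply the orifice equation, Q = Cd*A*sqrt(2*g*h), A = pi*(d/2)^2.
A = pi*(2.129e-3/2)^2 = 3.55993e-06 m^2
Q = 0.7887 * 3.55993e-06 * sqrt(2*9.81*26.03) * 1000 = 0.06345 L/s
Therefore the nozzle discharge = 0.06345 L/s.


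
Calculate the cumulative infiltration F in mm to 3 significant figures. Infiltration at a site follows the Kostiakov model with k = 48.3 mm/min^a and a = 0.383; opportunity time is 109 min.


Approach: apply the Kostiakov infiltration equation, F = k*t^a.
F = 48.3 * 109^0.383 = 291 mm
Therefore the cumulative infiltration F = 291 mm.


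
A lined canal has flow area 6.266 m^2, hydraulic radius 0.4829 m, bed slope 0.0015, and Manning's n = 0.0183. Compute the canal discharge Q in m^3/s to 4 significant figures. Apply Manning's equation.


Approach: apply Manning's equation, Q = (1/n)*A*R^(2/3)*S^(1/2).
Q = (1/0.0183) * 6.266 * 0.4829^(2/3) * 0.0015^(1/2) = 8.162 m^3/s
Therefore the canal discharge Q = 8.162 m^3/s.


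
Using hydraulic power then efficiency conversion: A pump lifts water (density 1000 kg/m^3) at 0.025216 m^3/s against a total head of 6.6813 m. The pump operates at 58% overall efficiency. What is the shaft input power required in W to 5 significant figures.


Approach: apply hydraulic power then efficiency conversion, P = rho*g*Q*H; P_in = P/eta.
Step 1 — hydraulic power (P = rho*g*Q*H):
  P = 1000 * 9.81 * 0.025216 * 6.6813 = 1652.746 W
Step 2 — input power: P_in = P/eta = 1652.746 / 0.58 = 2849.6 W
Therefore the shaft input power required = 2849.6 W.


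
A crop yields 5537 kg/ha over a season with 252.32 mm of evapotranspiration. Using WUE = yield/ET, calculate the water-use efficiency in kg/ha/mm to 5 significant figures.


WUE = 5537 / 252.32 = 21.944 kg/ha/mm
Therefore the water-use efficiency = 21.944 kg/ha/mm.


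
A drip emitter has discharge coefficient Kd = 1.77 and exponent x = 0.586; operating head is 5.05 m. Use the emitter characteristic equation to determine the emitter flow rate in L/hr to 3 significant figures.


Approach: apply the emitter characteristic equation, q = Kd * h^x.
q = 1.77 * 5.05^0.586 = 4.57 L/hr
Therefore the emitter flow rate = 4.57 L/hr.


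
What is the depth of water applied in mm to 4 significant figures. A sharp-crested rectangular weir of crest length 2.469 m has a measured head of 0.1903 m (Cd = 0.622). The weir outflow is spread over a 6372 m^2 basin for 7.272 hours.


Approach: apply the rectangular weir equation with a volume-to-depth conversion, Q = (2/3)*Cd*L*sqrt(2g)*H^1.5; d = Q*t/A * 1000.
Step 1 — weir discharge:
  Q = (2/3)*0.622*2.469*sqrt(2*9.81)*0.1903^1.5 = 0.376468 m^3/s
Step 2 — volume: V = 0.376468 * 7.272*3600 = 9855.63 m^3
Step 3 — depth: d = V/A * 1000 = 9855.63/6372 * 1000 = 1547 mm
Therefore the depth of water applied = 1547 mm.


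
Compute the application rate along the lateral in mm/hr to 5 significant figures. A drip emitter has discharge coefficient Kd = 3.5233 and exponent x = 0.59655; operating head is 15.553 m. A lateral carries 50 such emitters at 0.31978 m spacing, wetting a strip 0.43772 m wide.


Approach: apply the emitter equation with a lateral mass balance, q = Kd*h^x; Q = n*q; rate = Q/(n*spacing*width).
Step 1 — single emitter flow (q = Kd*h^x):
  q = 3.5233 * 15.553^0.59655 = 18.11033 L/hr
Step 2 — total lateral flow: Q = 50 * 18.11033 = 905.5165 L/hr
Step 3 — wetted area: A = 50 * 0.31978 * 0.43772 = 6.998705 m^2
Step 4 — application rate: Q/A = 905.5165/6.998705 = 129.38 mm/hr
Therefore the application rate along the lateral = 129.38 mm/hr.


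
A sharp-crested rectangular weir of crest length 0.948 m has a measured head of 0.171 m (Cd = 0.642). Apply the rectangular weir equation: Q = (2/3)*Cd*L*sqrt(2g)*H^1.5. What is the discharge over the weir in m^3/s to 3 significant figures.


Q = (2/3)*0.642*0.948*sqrt(2*9.81)*0.171^1.5 = 0.127 m^3/s
Therefore the discharge over the weir = 0.127 m^3/s.


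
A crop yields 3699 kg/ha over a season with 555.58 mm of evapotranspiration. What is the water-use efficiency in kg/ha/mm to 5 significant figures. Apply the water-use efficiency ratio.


Approach: apply the water-use efficiency ratio, WUE = yield/ET.
WUE = 3699 / 555.58 = 6.6579 kg/ha/mm
Therefore the water-use efficiency = 6.6579 kg/ha/mm.


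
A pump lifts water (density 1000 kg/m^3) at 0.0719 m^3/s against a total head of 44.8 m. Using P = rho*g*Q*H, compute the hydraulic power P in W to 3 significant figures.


P = 1000 * 9.81 * 0.0719 * 44.8 = 31600 W
Therefore the hydraulic power P = 31600 W.


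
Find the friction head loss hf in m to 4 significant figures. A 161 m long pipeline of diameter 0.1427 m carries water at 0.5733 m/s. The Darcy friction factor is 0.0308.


Approach: apply the Darcy-Weisbach equation, hf = f*(L/D)*(v^2/(2g)).
hf = 0.0308 * (161/0.1427) * (0.5733^2 / (2*9.81))
hf = 0.5821 m
Therefore the friction head loss hf = 0.5821 m.


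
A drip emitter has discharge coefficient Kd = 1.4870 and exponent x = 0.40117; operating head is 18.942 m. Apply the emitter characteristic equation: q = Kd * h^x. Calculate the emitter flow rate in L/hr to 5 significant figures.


q = 1.4870 * 18.942^0.40117 = 4.8392 L/hr
Therefore the emitter flow rate = 4.8392 L/hr.


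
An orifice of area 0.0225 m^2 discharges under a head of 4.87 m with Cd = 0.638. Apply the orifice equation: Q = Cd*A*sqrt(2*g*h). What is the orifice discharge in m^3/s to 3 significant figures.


Q = 0.638 * 0.0225 * sqrt(2*9.81*4.87) = 0.140 m^3/s
Therefore the orifice discharge = 0.140 m^3/s.


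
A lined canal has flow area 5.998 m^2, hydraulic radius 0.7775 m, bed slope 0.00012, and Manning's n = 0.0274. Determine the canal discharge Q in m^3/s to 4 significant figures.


Approach: apply Manning's equation, Q = (1/n)*A*R^(2/3)*S^(1/2).
Q = (1/0.0274) * 5.998 * 0.7775^(2/3) * 0.00012^(1/2) = 2.028 m^3/s
Therefore the canal discharge Q = 2.028 m^3/s.


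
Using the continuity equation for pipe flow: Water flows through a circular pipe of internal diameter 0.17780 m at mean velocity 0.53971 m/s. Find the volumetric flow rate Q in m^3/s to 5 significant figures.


Approach: apply the continuity equation for pipe flow, Q = A * v with A = pi*(D/2)^2.
A = pi*(0.17780/2)^2 = 0.02482867 m^2
Q = 0.02482867 * 0.53971 = 0.013400 m^3/s
Therefore the volumetric flow rate Q = 0.013400 m^3/s.


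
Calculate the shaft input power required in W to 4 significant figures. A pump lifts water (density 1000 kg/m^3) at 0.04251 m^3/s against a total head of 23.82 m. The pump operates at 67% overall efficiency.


Approach: apply hydraulic power then efficiency conversion, P = rho*g*Q*H; P_in = P/eta.
Step 1 — hydraulic power (P = rho*g*Q*H):
  P = 1000 * 9.81 * 0.04251 * 23.82 = 9933.49 W
Step 2 — input power: P_in = P/eta = 9933.49 / 0.67 = 14830 W
Therefore the shaft input power required = 14830 W.


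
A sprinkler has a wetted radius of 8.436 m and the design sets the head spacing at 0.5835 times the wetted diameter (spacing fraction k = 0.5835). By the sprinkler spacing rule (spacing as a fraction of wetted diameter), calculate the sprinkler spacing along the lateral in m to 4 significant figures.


Approach: apply the sprinkler spacing rule (spacing as a fraction of wetted diameter), S = k*(2*R).
S = 0.5835 * (2 * 8.436) = 9.845 m
Therefore the sprinkler spacing along the lateral = 9.845 m.


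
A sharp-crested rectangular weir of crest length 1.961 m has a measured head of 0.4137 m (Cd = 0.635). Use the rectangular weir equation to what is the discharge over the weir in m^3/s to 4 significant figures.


Approach: apply the rectangular weir equation, Q = (2/3)*Cd*L*sqrt(2g)*H^1.5.
Q = (2/3)*0.635*1.961*sqrt(2*9.81)*0.4137^1.5 = 0.9784 m^3/s
Therefore the discharge over the weir = 0.9784 m^3/s.


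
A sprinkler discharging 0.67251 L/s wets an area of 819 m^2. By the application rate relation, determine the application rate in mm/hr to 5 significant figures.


Approach: apply the application rate relation, rate = (Q/A)*3600.
rate = (0.67251 / 819) * 3600 = 2.9561 mm/hr
Therefore the application rate = 2.9561 mm/hr.


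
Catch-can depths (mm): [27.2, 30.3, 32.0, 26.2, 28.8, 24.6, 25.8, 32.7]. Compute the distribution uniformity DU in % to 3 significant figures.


Approach: apply the low-quarter distribution uniformity, DU = (mean of lowest quarter of readings / overall mean)*100.
sorted lowest 2 of 8: [24.6, 25.8] -> mean = 25.200 mm
overall mean = 28.450 mm
DU = (25.200/28.450)*100 = 88.6 %
Therefore the distribution uniformity DU = 88.6 %.


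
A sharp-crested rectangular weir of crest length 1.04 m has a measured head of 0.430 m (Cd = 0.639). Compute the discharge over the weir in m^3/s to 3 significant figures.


Approach: apply the rectangular weir equation, Q = (2/3)*Cd*L*sqrt(2g)*H^1.5.
Q = (2/3)*0.639*1.04*sqrt(2*9.81)*0.430^1.5 = 0.553 m^3/s
Therefore the discharge over the weir = 0.553 m^3/s.


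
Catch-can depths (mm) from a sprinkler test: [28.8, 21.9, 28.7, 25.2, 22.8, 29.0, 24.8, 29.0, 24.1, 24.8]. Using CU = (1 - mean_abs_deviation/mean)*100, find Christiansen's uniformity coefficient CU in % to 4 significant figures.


mean = 25.9100 mm
mean |d_i - mean| = 2.37200 mm
CU = (1 - 2.37200/25.9100)*100 = 90.85 %
Therefore Christiansen's uniformity coefficient CU = 90.85 %.


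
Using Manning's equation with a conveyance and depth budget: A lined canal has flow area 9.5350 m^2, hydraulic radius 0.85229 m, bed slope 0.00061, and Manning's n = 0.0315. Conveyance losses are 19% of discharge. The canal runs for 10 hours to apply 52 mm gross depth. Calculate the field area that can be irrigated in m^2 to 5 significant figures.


Approach: apply Manning's equation with a conveyance and depth budget, Q = (1/n)*A*R^(2/3)*S^(1/2); Q_field = Q*(1-loss); Area = Q_field*t/(d/1000).
Step 1 — canal discharge (Manning's equation):
  Q = (1/0.0315) * 9.5350 * 0.85229^(2/3) * 0.00061^(1/2) = 6.720475 m^3/s
Step 2 — delivered flow: Q_field = 6.720475*(1 - 19/100) = 5.443585 m^3/s
Step 3 — volume delivered: V = 5.443585 * 10*3600 = 195969.1 m^3
Step 4 — area served: A = V / (depth/1000) = 195969.1 / 0.052 = 3768600 m^2
Therefore the field area that can be irrigated = 3768600 m^2.


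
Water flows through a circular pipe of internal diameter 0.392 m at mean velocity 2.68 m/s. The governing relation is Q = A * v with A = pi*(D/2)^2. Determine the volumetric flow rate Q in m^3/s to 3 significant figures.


A = pi*(0.392/2)^2 = 0.12069 m^2
Q = 0.12069 * 2.68 = 0.323 m^3/s
Therefore the volumetric flow rate Q = 0.323 m^3/s.


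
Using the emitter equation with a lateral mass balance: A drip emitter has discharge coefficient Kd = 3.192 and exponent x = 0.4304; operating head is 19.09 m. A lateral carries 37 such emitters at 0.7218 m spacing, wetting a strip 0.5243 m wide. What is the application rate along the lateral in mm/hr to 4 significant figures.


Approach: apply the emitter equation with a lateral mass balance, q = Kd*h^x; Q = n*q; rate = Q/(n*spacing*width).
Step 1 — single emitter flow (q = Kd*h^x):
  q = 3.192 * 19.09^0.4304 = 11.3585 L/hr
Step 2 — total lateral flow: Q = 37 * 11.3585 = 420.265 L/hr
Step 3 — wetted area: A = 37 * 0.7218 * 0.5243 = 14.0023 m^2
Step 4 — application rate: Q/A = 420.265/14.0023 = 30.01 mm/hr
Therefore the application rate along the lateral = 30.01 mm/hr.


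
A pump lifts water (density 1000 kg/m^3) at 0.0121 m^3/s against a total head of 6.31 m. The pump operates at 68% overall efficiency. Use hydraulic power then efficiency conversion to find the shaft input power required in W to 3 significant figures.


Approach: apply hydraulic power then efficiency conversion, P = rho*g*Q*H; P_in = P/eta.
Step 1 — hydraulic power (P = rho*g*Q*H):
  P = 1000 * 9.81 * 0.0121 * 6.31 = 749.00 W
Step 2 — input power: P_in = P/eta = 749.00 / 0.68 = 1100 W
Therefore the shaft input power required = 1100 W.


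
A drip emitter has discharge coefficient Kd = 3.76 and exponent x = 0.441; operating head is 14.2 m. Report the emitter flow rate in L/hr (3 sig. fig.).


Approach: apply the emitter characteristic equation, q = Kd * h^x.
q = 3.76 * 14.2^0.441 = 12.1 L/hr
Therefore the emitter flow rate = 12.1 L/hr.


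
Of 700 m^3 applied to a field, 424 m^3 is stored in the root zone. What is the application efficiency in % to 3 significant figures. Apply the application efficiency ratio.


Approach: apply the application efficiency ratio, Ea = (stored/applied)*100.
Ea = (424/700)*100 = 60.6 %
Therefore the application efficiency = 60.6 %.


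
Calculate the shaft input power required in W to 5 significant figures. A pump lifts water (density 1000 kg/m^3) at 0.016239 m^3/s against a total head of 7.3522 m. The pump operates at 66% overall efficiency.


Approach: apply hydraulic power then efficiency conversion, P = rho*g*Q*H; P_in = P/eta.
Step 1 — hydraulic power (P = rho*g*Q*H):
  P = 1000 * 9.81 * 0.016239 * 7.3522 = 1171.239 W
Step 2 — input power: P_in = P/eta = 1171.239 / 0.66 = 1774.6 W
Therefore the shaft input power required = 1774.6 W.


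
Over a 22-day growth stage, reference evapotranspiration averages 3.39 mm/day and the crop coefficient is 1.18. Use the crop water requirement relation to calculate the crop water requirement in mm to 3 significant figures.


Approach: apply the crop water requirement relation, CWR = ET0 * Kc * days.
CWR = 3.39 * 1.18 * 22 = 88.0 mm
Therefore the crop water requirement = 88.0 mm.


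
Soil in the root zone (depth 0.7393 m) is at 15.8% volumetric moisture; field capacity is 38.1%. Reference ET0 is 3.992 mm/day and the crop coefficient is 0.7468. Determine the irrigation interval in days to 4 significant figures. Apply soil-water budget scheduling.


Approach: apply soil-water budget scheduling, SMD = (FC-theta)/100*depth*1000; ETc = ET0*Kc; interval = SMD/ETc.
Step 1 — soil moisture deficit:
  SMD = (38.1 - 15.8)/100 * 0.7393 * 1000 = 164.864 mm
Step 2 — daily crop ET (ETc = ET0*Kc):
  ETc = 3.992 * 0.7468 = 2.98123 mm/day
Step 3 — irrigation interval (SMD/ETc):
  interval = 164.864 / 2.98123 = 55.30 days
Therefore the irrigation interval = 55.30 days.


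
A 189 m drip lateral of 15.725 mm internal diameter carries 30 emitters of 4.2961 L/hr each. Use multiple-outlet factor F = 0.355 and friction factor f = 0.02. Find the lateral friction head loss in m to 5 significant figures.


Approach: apply Darcy-Weisbach with the multiple-outlet F-factor, Q = n*q/(3600*1000) m^3/s; v = Q/A; hf = F*f*(L/D)*(v^2/(2g)).
Q = 30*4.2961/(3600*1000) = 3.580083e-05 m^3/s
A = pi*(15.725e-3/2)^2 = 1.942098e-04 m^2, so v = Q/A = 0.1843410 m/s
hf = 0.355*0.02*(189/0.015725)*(0.1843410^2/(2*9.81)) = 0.14780 m
Therefore the lateral friction head loss = 0.14780 m.


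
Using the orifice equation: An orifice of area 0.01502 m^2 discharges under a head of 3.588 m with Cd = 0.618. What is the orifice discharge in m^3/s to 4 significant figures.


Approach: apply the orifice equation, Q = Cd*A*sqrt(2*g*h).
Q = 0.618 * 0.01502 * sqrt(2*9.81*3.588) = 0.07788 m^3/s
Therefore the orifice discharge = 0.07788 m^3/s.


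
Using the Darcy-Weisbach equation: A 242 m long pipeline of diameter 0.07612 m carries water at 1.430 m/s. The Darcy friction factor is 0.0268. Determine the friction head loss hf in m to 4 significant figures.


Approach: apply the Darcy-Weisbach equation, hf = f*(L/D)*(v^2/(2g)).
hf = 0.0268 * (242/0.07612) * (1.430^2 / (2*9.81))
hf = 8.880 m
Therefore the friction head loss hf = 8.880 m.


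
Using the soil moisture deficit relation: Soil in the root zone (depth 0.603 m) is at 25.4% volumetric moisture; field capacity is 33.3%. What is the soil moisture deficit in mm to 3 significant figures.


Approach: apply the soil moisture deficit relation, SMD = (FC - theta)/100 * depth * 1000.
SMD = (33.3 - 25.4)/100 * 0.603 * 1000 = 47.6 mm
Therefore the soil moisture deficit = 47.6 mm.


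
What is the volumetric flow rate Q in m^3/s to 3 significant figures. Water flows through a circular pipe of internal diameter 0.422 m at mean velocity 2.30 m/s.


Approach: apply the continuity equation for pipe flow, Q = A * v with A = pi*(D/2)^2.
A = pi*(0.422/2)^2 = 0.13987 m^2
Q = 0.13987 * 2.30 = 0.322 m^3/s
Therefore the volumetric flow rate Q = 0.322 m^3/s.


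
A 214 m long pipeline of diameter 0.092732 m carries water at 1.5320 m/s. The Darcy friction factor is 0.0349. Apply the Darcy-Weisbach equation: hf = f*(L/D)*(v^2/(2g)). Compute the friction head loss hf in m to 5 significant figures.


hf = 0.0349 * (214/0.092732) * (1.5320^2 / (2*9.81))
hf = 9.6345 m
Therefore the friction head loss hf = 9.6345 m.


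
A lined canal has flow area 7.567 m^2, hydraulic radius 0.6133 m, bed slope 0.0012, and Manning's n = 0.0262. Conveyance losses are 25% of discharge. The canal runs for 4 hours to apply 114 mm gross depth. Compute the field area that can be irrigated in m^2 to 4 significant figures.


Approach: apply Manning's equation with a conveyance and depth budget, Q = (1/n)*A*R^(2/3)*S^(1/2); Q_field = Q*(1-loss); Area = Q_field*t/(d/1000).
Step 1 — canal discharge (Manning's equation):
  Q = (1/0.0262) * 7.567 * 0.6133^(2/3) * 0.0012^(1/2) = 7.22207 m^3/s
Step 2 — delivered flow: Q_field = 7.22207*(1 - 25/100) = 5.41655 m^3/s
Step 3 — volume delivered: V = 5.41655 * 4*3600 = 77998.4 m^3
Step 4 — area served: A = V / (depth/1000) = 77998.4 / 0.114 = 684200 m^2
Therefore the field area that can be irrigated = 684200 m^2.


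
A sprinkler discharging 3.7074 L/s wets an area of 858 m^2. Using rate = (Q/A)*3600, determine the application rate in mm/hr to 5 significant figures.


rate = (3.7074 / 858) * 3600 = 15.556 mm/hr
Therefore the application rate = 15.556 mm/hr.


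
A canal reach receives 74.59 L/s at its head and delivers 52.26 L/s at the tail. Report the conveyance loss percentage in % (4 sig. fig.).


Approach: apply the conveyance loss ratio, loss% = ((Q_head - Q_tail)/Q_head)*100.
loss = ((74.59 - 52.26)/74.59)*100 = 29.94 %
Therefore the conveyance loss percentage = 29.94 %.


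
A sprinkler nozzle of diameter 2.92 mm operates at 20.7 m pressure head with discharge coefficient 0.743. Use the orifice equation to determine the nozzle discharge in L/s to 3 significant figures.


Approach: apply the orifice equation, Q = Cd*A*sqrt(2*g*h), A = pi*(d/2)^2.
A = pi*(2.92e-3/2)^2 = 6.6966e-06 m^2
Q = 0.743 * 6.6966e-06 * sqrt(2*9.81*20.7) * 1000 = 0.100 L/s
Therefore the nozzle discharge = 0.100 L/s.


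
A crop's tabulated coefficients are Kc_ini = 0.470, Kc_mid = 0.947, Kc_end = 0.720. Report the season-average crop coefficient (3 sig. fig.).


Approach: apply a simple seasonal average, Kc_avg = (Kc_ini + Kc_mid + Kc_end)/3.
Kc_avg = (0.470 + 0.947 + 0.720)/3 = 0.712
Therefore the season-average crop coefficient = 0.712.


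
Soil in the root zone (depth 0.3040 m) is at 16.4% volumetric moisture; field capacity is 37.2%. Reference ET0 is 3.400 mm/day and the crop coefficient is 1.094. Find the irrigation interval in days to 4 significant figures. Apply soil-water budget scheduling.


Approach: apply soil-water budget scheduling, SMD = (FC-theta)/100*depth*1000; ETc = ET0*Kc; interval = SMD/ETc.
Step 1 — soil moisture deficit:
  SMD = (37.2 - 16.4)/100 * 0.3040 * 1000 = 63.2320 mm
Step 2 — daily crop ET (ETc = ET0*Kc):
  ETc = 3.400 * 1.094 = 3.71960 mm/day
Step 3 — irrigation interval (SMD/ETc):
  interval = 63.2320 / 3.71960 = 17.00 days
Therefore the irrigation interval = 17.00 days.


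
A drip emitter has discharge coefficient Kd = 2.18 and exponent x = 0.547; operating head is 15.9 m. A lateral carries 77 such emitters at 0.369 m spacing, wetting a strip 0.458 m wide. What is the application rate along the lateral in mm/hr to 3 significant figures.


Approach: apply the emitter equation with a lateral mass balance, q = Kd*h^x; Q = n*q; rate = Q/(n*spacing*width).
Step 1 — single emitter flow (q = Kd*h^x):
  q = 2.18 * 15.9^0.547 = 9.8997 L/hr
Step 2 — total lateral flow: Q = 77 * 9.8997 = 762.27 L/hr
Step 3 — wetted area: A = 77 * 0.369 * 0.458 = 13.013 m^2
Step 4 — application rate: Q/A = 762.27/13.013 = 58.6 mm/hr
Therefore the application rate along the lateral = 58.6 mm/hr.


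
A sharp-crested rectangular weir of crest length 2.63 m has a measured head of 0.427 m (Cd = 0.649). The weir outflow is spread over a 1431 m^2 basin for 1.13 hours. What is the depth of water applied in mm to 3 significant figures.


Approach: apply the rectangular weir equation with a volume-to-depth conversion, Q = (2/3)*Cd*L*sqrt(2g)*H^1.5; d = Q*t/A * 1000.
Step 1 — weir discharge:
  Q = (2/3)*0.649*2.63*sqrt(2*9.81)*0.427^1.5 = 1.4064 m^3/s
Step 2 — volume: V = 1.4064 * 1.13*3600 = 5721.1 m^3
Step 3 — depth: d = V/A * 1000 = 5721.1/1431 * 1000 = 4000 mm
Therefore the depth of water applied = 4000 mm.


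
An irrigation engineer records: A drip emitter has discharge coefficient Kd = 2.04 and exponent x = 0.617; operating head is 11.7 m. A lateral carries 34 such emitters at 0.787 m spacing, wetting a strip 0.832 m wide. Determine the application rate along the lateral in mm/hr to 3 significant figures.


Approach: apply the emitter equation with a lateral mass balance, q = Kd*h^x; Q = n*q; rate = Q/(n*spacing*width).
Step 1 — single emitter flow (q = Kd*h^x):
  q = 2.04 * 11.7^0.617 = 9.3047 L/hr
Step 2 — total lateral flow: Q = 34 * 9.3047 = 316.36 L/hr
Step 3 — wetted area: A = 34 * 0.787 * 0.832 = 22.263 m^2
Step 4 — application rate: Q/A = 316.36/22.263 = 14.2 mm/hr
Therefore the application rate along the lateral = 14.2 mm/hr.


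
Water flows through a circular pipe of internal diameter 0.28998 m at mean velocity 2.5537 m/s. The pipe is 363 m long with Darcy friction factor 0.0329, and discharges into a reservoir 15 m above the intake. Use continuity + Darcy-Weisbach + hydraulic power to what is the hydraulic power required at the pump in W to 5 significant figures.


Approach: apply continuity + Darcy-Weisbach + hydraulic power, Q = A*v; hf = f*(L/D)*(v^2/(2g)); H = static + hf; P = rho*g*Q*H.
Step 1 — flow rate (continuity, Q = A*v):
  A = pi*(0.28998/2)^2 = 0.06604288 m^2
  Q = 0.06604288 * 2.5537 = 0.1686537 m^3/s
Step 2 — friction head loss (Darcy-Weisbach):
  hf = 0.0329 * (363/0.28998) * (2.5537^2 / (2*9.81))
  hf = 13.68911 m
Step 3 — total head: H = 15 + 13.68911 = 28.68911 m
Step 4 — hydraulic power (P = rho*g*Q*H):
  P = 1000 * 9.81 * 0.1686537 * 28.68911 = 47466 W
Therefore the hydraulic power required at the pump = 47466 W.


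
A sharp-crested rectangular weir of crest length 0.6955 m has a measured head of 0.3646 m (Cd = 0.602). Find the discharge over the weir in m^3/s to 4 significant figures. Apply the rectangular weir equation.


Approach: apply the rectangular weir equation, Q = (2/3)*Cd*L*sqrt(2g)*H^1.5.
Q = (2/3)*0.602*0.6955*sqrt(2*9.81)*0.3646^1.5 = 0.2722 m^3/s
Therefore the discharge over the weir = 0.2722 m^3/s.


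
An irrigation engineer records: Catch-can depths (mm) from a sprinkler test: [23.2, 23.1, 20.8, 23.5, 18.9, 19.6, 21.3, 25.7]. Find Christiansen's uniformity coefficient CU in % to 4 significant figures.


Approach: apply Christiansen's uniformity coefficient, CU = (1 - mean_abs_deviation/mean)*100.
mean = 22.0125 mm
mean |d_i - mean| = 1.86250 mm
CU = (1 - 1.86250/22.0125)*100 = 91.54 %
Therefore Christiansen's uniformity coefficient CU = 91.54 %.


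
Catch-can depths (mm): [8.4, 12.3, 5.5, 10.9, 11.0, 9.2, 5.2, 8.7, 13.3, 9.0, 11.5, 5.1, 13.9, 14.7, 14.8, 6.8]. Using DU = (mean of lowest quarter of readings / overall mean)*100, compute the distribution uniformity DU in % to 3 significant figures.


sorted lowest 4 of 16: [5.1, 5.2, 5.5, 6.8] -> mean = 5.6500 mm
overall mean = 10.019 mm
DU = (5.6500/10.019)*100 = 56.4 %
Therefore the distribution uniformity DU = 56.4 %.


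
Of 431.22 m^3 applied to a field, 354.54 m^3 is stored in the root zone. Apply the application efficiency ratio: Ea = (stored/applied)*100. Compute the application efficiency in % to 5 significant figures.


Ea = (354.54/431.22)*100 = 82.218 %
Therefore the application efficiency = 82.218 %.


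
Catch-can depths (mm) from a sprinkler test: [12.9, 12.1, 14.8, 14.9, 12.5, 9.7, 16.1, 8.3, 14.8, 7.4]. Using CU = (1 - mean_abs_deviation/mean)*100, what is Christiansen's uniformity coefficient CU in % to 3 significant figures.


mean = 12.350 mm
mean |d_i - mean| = 2.3800 mm
CU = (1 - 2.3800/12.350)*100 = 80.7 %
Therefore Christiansen's uniformity coefficient CU = 80.7 %.


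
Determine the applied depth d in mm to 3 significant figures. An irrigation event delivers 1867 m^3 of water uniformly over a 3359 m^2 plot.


Approach: apply depth from volume over area, d = (V/A)*1000.
d = (1867 / 3359) * 1000 = 556 mm
Therefore the applied depth d = 556 mm.


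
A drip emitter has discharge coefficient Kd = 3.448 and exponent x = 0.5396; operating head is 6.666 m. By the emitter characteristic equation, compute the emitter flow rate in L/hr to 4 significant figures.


Approach: apply the emitter characteristic equation, q = Kd * h^x.
q = 3.448 * 6.666^0.5396 = 9.597 L/hr
Therefore the emitter flow rate = 9.597 L/hr.


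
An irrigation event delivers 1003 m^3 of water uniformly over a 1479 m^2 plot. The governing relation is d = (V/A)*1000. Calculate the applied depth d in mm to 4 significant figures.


d = (1003 / 1479) * 1000 = 678.2 mm
Therefore the applied depth d = 678.2 mm.


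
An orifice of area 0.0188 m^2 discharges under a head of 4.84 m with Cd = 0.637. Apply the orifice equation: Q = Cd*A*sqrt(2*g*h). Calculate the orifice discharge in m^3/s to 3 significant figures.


Q = 0.637 * 0.0188 * sqrt(2*9.81*4.84) = 0.117 m^3/s
Therefore the orifice discharge = 0.117 m^3/s.


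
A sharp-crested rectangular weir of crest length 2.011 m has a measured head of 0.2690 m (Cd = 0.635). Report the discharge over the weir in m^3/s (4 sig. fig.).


Approach: apply the rectangular weir equation, Q = (2/3)*Cd*L*sqrt(2g)*H^1.5.
Q = (2/3)*0.635*2.011*sqrt(2*9.81)*0.2690^1.5 = 0.5261 m^3/s
Therefore the discharge over the weir = 0.5261 m^3/s.


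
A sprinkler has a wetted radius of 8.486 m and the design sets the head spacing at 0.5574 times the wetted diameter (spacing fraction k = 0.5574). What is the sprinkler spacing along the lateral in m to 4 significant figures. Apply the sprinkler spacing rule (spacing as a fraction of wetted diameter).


Approach: apply the sprinkler spacing rule (spacing as a fraction of wetted diameter), S = k*(2*R).
S = 0.5574 * (2 * 8.486) = 9.460 m
Therefore the sprinkler spacing along the lateral = 9.460 m.


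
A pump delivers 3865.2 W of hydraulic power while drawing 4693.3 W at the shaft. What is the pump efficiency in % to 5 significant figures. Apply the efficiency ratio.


Approach: apply the efficiency ratio, eta = (P_out/P_in)*100.
eta = (3865.2 / 4693.3) * 100 = 82.356 %
Therefore the pump efficiency = 82.356 %.


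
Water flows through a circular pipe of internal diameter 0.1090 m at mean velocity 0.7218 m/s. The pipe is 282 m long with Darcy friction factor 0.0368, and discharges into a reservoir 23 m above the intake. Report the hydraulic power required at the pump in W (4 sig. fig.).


Approach: apply continuity + Darcy-Weisbach + hydraulic power, Q = A*v; hf = f*(L/D)*(v^2/(2g)); H = static + hf; P = rho*g*Q*H.
Step 1 — flow rate (continuity, Q = A*v):
  A = pi*(0.1090/2)^2 = 0.00933132 m^2
  Q = 0.00933132 * 0.7218 = 0.00673534 m^3/s
Step 2 — friction head loss (Darcy-Weisbach):
  hf = 0.0368 * (282/0.1090) * (0.7218^2 / (2*9.81))
  hf = 2.52816 m
Step 3 — total head: H = 23 + 2.52816 = 25.5282 m
Step 4 — hydraulic power (P = rho*g*Q*H):
  P = 1000 * 9.81 * 0.00673534 * 25.5282 = 1687 W
Therefore the hydraulic power required at the pump = 1687 W.


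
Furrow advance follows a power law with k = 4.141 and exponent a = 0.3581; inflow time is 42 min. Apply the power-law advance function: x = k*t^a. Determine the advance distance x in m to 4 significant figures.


x = 4.141 * 42^0.3581 = 15.79 m
Therefore the advance distance x = 15.79 m.


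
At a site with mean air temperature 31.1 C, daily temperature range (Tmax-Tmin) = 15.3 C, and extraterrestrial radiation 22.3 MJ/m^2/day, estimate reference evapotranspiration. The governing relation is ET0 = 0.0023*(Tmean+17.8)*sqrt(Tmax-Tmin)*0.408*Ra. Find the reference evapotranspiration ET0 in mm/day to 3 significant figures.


ET0 = 0.0023*(31.1+17.8)*sqrt(15.3)*0.408*22.3 = 4.00 mm/day
Therefore the reference evapotranspiration ET0 = 4.00 mm/day.


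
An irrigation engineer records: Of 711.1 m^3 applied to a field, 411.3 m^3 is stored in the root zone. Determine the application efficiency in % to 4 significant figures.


Approach: apply the application efficiency ratio, Ea = (stored/applied)*100.
Ea = (411.3/711.1)*100 = 57.84 %
Therefore the application efficiency = 57.84 %.


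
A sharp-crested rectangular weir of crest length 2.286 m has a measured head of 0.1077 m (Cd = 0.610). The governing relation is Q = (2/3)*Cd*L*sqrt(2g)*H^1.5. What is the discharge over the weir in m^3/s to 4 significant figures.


Q = (2/3)*0.610*2.286*sqrt(2*9.81)*0.1077^1.5 = 0.1455 m^3/s
Therefore the discharge over the weir = 0.1455 m^3/s.


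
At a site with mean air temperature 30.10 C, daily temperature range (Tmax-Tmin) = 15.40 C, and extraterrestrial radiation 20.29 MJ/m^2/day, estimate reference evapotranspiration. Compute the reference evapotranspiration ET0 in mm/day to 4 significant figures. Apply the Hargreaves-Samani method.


Approach: apply the Hargreaves-Samani method, ET0 = 0.0023*(Tmean+17.8)*sqrt(Tmax-Tmin)*0.408*Ra.
ET0 = 0.0023*(30.10+17.8)*sqrt(15.40)*0.408*20.29 = 3.579 mm/day
Therefore the reference evapotranspiration ET0 = 3.579 mm/day.


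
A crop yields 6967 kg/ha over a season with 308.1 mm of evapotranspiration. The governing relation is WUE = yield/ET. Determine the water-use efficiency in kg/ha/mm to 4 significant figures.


WUE = 6967 / 308.1 = 22.61 kg/ha/mm
Therefore the water-use efficiency = 22.61 kg/ha/mm.


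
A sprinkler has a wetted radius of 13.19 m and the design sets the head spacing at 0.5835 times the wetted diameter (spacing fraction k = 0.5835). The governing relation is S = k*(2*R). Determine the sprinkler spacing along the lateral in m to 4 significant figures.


S = 0.5835 * (2 * 13.19) = 15.39 m
Therefore the sprinkler spacing along the lateral = 15.39 m.


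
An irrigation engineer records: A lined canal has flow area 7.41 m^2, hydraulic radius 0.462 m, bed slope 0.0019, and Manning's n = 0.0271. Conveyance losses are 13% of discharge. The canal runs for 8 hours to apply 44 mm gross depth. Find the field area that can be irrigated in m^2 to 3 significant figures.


Approach: apply Manning's equation with a conveyance and depth budget, Q = (1/n)*A*R^(2/3)*S^(1/2); Q_field = Q*(1-loss); Area = Q_field*t/(d/1000).
Step 1 — canal discharge (Manning's equation):
  Q = (1/0.0271) * 7.41 * 0.462^(2/3) * 0.0019^(1/2) = 7.1228 m^3/s
Step 2 — delivered flow: Q_field = 7.1228*(1 - 13/100) = 6.1969 m^3/s
Step 3 — volume delivered: V = 6.1969 * 8*3600 = 178470 m^3
Step 4 — area served: A = V / (depth/1000) = 178470 / 0.044 = 4060000 m^2
Therefore the field area that can be irrigated = 4060000 m^2.


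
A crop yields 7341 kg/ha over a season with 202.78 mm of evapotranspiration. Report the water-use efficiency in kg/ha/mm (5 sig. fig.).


Approach: apply the water-use efficiency ratio, WUE = yield/ET.
WUE = 7341 / 202.78 = 36.202 kg/ha/mm
Therefore the water-use efficiency = 36.202 kg/ha/mm.


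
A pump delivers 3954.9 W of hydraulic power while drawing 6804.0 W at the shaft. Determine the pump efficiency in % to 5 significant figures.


Approach: apply the efficiency ratio, eta = (P_out/P_in)*100.
eta = (3954.9 / 6804.0) * 100 = 58.126 %
Therefore the pump efficiency = 58.126 %.


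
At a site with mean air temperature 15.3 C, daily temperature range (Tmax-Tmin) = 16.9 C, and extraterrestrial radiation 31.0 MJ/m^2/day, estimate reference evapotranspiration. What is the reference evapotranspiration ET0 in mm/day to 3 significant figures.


Approach: apply the Hargreaves-Samani method, ET0 = 0.0023*(Tmean+17.8)*sqrt(Tmax-Tmin)*0.408*Ra.
ET0 = 0.0023*(15.3+17.8)*sqrt(16.9)*0.408*31.0 = 3.96 mm/day
Therefore the reference evapotranspiration ET0 = 3.96 mm/day.


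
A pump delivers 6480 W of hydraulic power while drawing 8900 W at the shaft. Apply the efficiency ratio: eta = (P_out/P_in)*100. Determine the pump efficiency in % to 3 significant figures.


eta = (6480 / 8900) * 100 = 72.8 %
Therefore the pump efficiency = 72.8 %.


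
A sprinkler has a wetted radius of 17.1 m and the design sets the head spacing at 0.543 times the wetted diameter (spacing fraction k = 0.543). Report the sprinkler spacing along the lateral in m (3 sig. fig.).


Approach: apply the sprinkler spacing rule (spacing as a fraction of wetted diameter), S = k*(2*R).
S = 0.543 * (2 * 17.1) = 18.6 m
Therefore the sprinkler spacing along the lateral = 18.6 m.


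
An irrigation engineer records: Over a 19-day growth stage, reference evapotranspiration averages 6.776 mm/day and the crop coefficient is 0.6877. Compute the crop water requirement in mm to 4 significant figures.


Approach: apply the crop water requirement relation, CWR = ET0 * Kc * days.
CWR = 6.776 * 0.6877 * 19 = 88.54 mm
Therefore the crop water requirement = 88.54 mm.


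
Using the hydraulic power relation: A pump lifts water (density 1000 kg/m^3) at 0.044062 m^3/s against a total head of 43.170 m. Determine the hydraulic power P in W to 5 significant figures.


Approach: apply the hydraulic power relation, P = rho*g*Q*H.
P = 1000 * 9.81 * 0.044062 * 43.170 = 18660 W
Therefore the hydraulic power P = 18660 W.


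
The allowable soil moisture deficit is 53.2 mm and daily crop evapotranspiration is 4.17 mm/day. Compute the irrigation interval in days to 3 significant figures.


Approach: apply the irrigation interval relation, interval = SMD / ETc.
interval = 53.2 / 4.17 = 12.8 days
Therefore the irrigation interval = 12.8 days.


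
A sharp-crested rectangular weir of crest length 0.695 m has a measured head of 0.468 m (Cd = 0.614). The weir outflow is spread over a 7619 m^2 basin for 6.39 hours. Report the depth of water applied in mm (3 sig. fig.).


Approach: apply the rectangular weir equation with a volume-to-depth conversion, Q = (2/3)*Cd*L*sqrt(2g)*H^1.5; d = Q*t/A * 1000.
Step 1 — weir discharge:
  Q = (2/3)*0.614*0.695*sqrt(2*9.81)*0.468^1.5 = 0.40344 m^3/s
Step 2 — volume: V = 0.40344 * 6.39*3600 = 9280.8 m^3
Step 3 — depth: d = V/A * 1000 = 9280.8/7619 * 1000 = 1220 mm
Therefore the depth of water applied = 1220 mm.


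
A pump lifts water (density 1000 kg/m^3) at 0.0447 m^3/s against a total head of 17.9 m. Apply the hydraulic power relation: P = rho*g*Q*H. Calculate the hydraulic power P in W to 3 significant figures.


P = 1000 * 9.81 * 0.0447 * 17.9 = 7850 W
Therefore the hydraulic power P = 7850 W.


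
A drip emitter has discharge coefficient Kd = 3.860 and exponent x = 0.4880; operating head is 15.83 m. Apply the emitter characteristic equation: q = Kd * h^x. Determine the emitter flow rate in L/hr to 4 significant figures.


q = 3.860 * 15.83^0.4880 = 14.86 L/hr
Therefore the emitter flow rate = 14.86 L/hr.


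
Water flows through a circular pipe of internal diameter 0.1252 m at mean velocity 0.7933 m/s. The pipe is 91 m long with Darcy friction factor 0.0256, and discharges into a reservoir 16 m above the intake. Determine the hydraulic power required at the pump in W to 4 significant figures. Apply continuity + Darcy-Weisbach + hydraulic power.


Approach: apply continuity + Darcy-Weisbach + hydraulic power, Q = A*v; hf = f*(L/D)*(v^2/(2g)); H = static + hf; P = rho*g*Q*H.
Step 1 — flow rate (continuity, Q = A*v):
  A = pi*(0.1252/2)^2 = 0.0123111 m^2
  Q = 0.0123111 * 0.7933 = 0.00976643 m^3/s
Step 2 — friction head loss (Darcy-Weisbach):
  hf = 0.0256 * (91/0.1252) * (0.7933^2 / (2*9.81))
  hf = 0.596833 m
Step 3 — total head: H = 16 + 0.596833 = 16.5968 m
Step 4 — hydraulic power (P = rho*g*Q*H):
  P = 1000 * 9.81 * 0.00976643 * 16.5968 = 1590 W
Therefore the hydraulic power required at the pump = 1590 W.


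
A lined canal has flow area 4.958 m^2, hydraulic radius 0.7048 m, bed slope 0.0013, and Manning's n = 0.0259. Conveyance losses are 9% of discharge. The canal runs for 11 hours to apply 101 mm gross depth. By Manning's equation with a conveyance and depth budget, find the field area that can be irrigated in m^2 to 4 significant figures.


Approach: apply Manning's equation with a conveyance and depth budget, Q = (1/n)*A*R^(2/3)*S^(1/2); Q_field = Q*(1-loss); Area = Q_field*t/(d/1000).
Step 1 — canal discharge (Manning's equation):
  Q = (1/0.0259) * 4.958 * 0.7048^(2/3) * 0.0013^(1/2) = 5.46624 m^3/s
Step 2 — delivered flow: Q_field = 5.46624*(1 - 9/100) = 4.97428 m^3/s
Step 3 — volume delivered: V = 4.97428 * 11*3600 = 196982 m^3
Step 4 — area served: A = V / (depth/1000) = 196982 / 0.101 = 1950000 m^2
Therefore the field area that can be irrigated = 1950000 m^2.


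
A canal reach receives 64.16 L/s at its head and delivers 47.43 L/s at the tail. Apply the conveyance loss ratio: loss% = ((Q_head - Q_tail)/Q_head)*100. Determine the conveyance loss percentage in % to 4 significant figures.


loss = ((64.16 - 47.43)/64.16)*100 = 26.08 %
Therefore the conveyance loss percentage = 26.08 %.


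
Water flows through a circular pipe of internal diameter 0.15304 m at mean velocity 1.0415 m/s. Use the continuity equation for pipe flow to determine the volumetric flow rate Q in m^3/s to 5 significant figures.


Approach: apply the continuity equation for pipe flow, Q = A * v with A = pi*(D/2)^2.
A = pi*(0.15304/2)^2 = 0.01839500 m^2
Q = 0.01839500 * 1.0415 = 0.019158 m^3/s
Therefore the volumetric flow rate Q = 0.019158 m^3/s.


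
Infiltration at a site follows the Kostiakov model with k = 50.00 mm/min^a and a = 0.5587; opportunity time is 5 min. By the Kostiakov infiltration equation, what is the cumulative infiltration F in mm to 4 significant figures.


Approach: apply the Kostiakov infiltration equation, F = k*t^a.
F = 50.00 * 5^0.5587 = 122.9 mm
Therefore the cumulative infiltration F = 122.9 mm.


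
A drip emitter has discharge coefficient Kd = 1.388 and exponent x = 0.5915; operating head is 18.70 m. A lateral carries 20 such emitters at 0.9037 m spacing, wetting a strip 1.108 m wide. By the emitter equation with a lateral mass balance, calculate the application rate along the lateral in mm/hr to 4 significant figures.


Approach: apply the emitter equation with a lateral mass balance, q = Kd*h^x; Q = n*q; rate = Q/(n*spacing*width).
Step 1 — single emitter flow (q = Kd*h^x):
  q = 1.388 * 18.70^0.5915 = 7.84664 L/hr
Step 2 — total lateral flow: Q = 20 * 7.84664 = 156.933 L/hr
Step 3 — wetted area: A = 20 * 0.9037 * 1.108 = 20.0260 m^2
Step 4 — application rate: Q/A = 156.933/20.0260 = 7.836 mm/hr
Therefore the application rate along the lateral = 7.836 mm/hr.


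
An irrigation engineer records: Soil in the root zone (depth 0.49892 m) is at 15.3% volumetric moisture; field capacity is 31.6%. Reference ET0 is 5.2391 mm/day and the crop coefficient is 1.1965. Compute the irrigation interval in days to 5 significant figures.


Approach: apply soil-water budget scheduling, SMD = (FC-theta)/100*depth*1000; ETc = ET0*Kc; interval = SMD/ETc.
Step 1 — soil moisture deficit:
  SMD = (31.6 - 15.3)/100 * 0.49892 * 1000 = 81.32396 mm
Step 2 — daily crop ET (ETc = ET0*Kc):
  ETc = 5.2391 * 1.1965 = 6.268583 mm/day
Step 3 — irrigation interval (SMD/ETc):
  interval = 81.32396 / 6.268583 = 12.973 days
Therefore the irrigation interval = 12.973 days.
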